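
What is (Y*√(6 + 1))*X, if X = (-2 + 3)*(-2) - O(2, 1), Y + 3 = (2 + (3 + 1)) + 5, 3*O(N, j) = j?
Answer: -56*√7/3 ≈ -49.387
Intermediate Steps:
O(N, j) = j/3
Y = 8 (Y = -3 + ((2 + (3 + 1)) + 5) = -3 + ((2 + 4) + 5) = -3 + (6 + 5) = -3 + 11 = 8)
X = -7/3 (X = (-2 + 3)*(-2) - 1/3 = 1*(-2) - 1*⅓ = -2 - ⅓ = -7/3 ≈ -2.3333)
(Y*√(6 + 1))*X = (8*√(6 + 1))*(-7/3) = (8*√7)*(-7/3) = -56*√7/3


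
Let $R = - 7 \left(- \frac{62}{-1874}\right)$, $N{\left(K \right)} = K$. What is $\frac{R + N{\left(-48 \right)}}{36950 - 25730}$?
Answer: $- \frac{45193}{10513140} \approx -0.0042987$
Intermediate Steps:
$R = - \frac{217}{937}$ ($R = - 7 \left(\left(-62\right) \left(- \frac{1}{1874}\right)\right) = \left(-7\right) \frac{31}{937} = - \frac{217}{937} \approx -0.23159$)
$\frac{R + N{\left(-48 \right)}}{36950 - 25730} = \frac{- \frac{217}{937} - 48}{36950 - 25730} = - \frac{45193}{937 \cdot 11220} = \left(- \frac{45193}{937}\right) \frac{1}{11220} = - \frac{45193}{10513140}$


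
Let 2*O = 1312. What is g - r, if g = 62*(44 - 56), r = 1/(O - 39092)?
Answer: -28596383/38436 ≈ -744.00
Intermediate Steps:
O = 656 (O = (½)*1312 = 656)
r = -1/38436 (r = 1/(656 - 39092) = 1/(-38436) = -1/38436 ≈ -2.6017e-5)
g = -744 (g = 62*(-12) = -744)
g - r = -744 - 1*(-1/38436) = -744 + 1/38436 = -28596383/38436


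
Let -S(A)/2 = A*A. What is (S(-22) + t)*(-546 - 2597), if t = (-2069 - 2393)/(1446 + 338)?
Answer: 2720854241/892 ≈ 3.0503e+6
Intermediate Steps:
t = -2231/892 (t = -4462/1784 = -4462*1/1784 = -2231/892 ≈ -2.5011)
S(A) = -2*A**2 (S(A) = -2*A*A = -2*A**2)
(S(-22) + t)*(-546 - 2597) = (-2*(-22)**2 - 2231/892)*(-546 - 2597) = (-2*484 - 2231/892)*(-3143) = (-968 - 2231/892)*(-3143) = -865687/892*(-3143) = 2720854241/892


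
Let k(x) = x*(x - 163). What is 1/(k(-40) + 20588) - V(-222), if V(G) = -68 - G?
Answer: -4421031/28708 ≈ -154.00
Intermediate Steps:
k(x) = x*(-163 + x)
1/(k(-40) + 20588) - V(-222) = 1/(-40*(-163 - 40) + 20588) - (-68 - 1*(-222)) = 1/(-40*(-203) + 20588) - (-68 + 222) = 1/(8120 + 20588) - 1*154 = 1/28708 - 154 = -4421031/28708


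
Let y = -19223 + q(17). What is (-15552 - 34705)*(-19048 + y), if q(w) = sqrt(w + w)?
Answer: 1923385647 - 50257*sqrt(34) ≈ 1.9231e+9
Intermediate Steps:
q(w) = sqrt(2)*sqrt(w) (q(w) = sqrt(2*w) = sqrt(2)*sqrt(w))
y = -19223 + sqrt(34) (y = -19223 + sqrt(2)*sqrt(17) = -19223 + sqrt(34) ≈ -19217.)
(-15552 - 34705)*(-19048 + y) = (-15552 - 34705)*(-19048 + (-19223 + sqrt(34))) = -50257*(-38271 + sqrt(34)) = 1923385647 - 50257*sqrt(34)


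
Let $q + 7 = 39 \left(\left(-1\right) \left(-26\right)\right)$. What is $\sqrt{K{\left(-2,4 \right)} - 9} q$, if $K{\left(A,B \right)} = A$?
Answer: $1007 i \sqrt{11} \approx 3339.8 i$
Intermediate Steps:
$q = 1007$ ($q = -7 + 39 \left(\left(-1\right) \left(-26\right)\right) = -7 + 39 \cdot 26 = -7 + 1014 = 1007$)
$\sqrt{K{\left(-2,4 \right)} - 9} q = \sqrt{-2 - 9} \cdot 1007 = \sqrt{-11} \cdot 1007 = i \sqrt{11} \cdot 1007 = 1007 i \sqrt{11}$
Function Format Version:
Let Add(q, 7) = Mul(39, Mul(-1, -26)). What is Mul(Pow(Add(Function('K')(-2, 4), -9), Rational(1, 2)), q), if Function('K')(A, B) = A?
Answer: Mul(1007, I, Pow(11, Rational(1, 2))) ≈ Mul(3339.8, I)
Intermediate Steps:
q = 1007 (q = Add(-7, Mul(39, Mul(-1, -26))) = Add(-7, Mul(39, 26)) = Add(-7, 1014) = 1007)
Mul(Pow(Add(Function('K')(-2, 4), -9), Rational(1, 2)), q) = Mul(Pow(Add(-2, -9), Rational(1, 2)), 1007) = Mul(Pow(-11, Rational(1, 2)), 1007) = Mul(Mul(I, Pow(11, Rational(1, 2))), 1007) = Mul(1007, I, Pow(11, Rational(1, 2)))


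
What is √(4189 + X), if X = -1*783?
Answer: √3406 ≈ 58.361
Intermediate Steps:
X = -783
√(4189 + X) = √(4189 - 783) = √3406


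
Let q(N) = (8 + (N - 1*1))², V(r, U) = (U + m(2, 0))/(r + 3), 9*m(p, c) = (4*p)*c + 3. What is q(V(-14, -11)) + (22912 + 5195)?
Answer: 30677692/1089 ≈ 28171.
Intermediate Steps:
m(p, c) = ⅓ + 4*c*p/9 (m(p, c) = ((4*p)*c + 3)/9 = (4*c*p + 3)/9 = (3 + 4*c*p)/9 = ⅓ + 4*c*p/9)
V(r, U) = (⅓ + U)/(3 + r) (V(r, U) = (U + (⅓ + (4/9)*0*2))/(r + 3) = (U + (⅓ + 0))/(3 + r) = (U + ⅓)/(3 + r) = (⅓ + U)/(3 + r))
q(N) = (7 + N)² (q(N) = (8 + (N - 1))² = (8 + (-1 + N))² = (7 + N)²)
q(V(-14, -11)) + (22912 + 5195) = (7 + (⅓ - 11)/(3 - 14))² + (22912 + 5195) = (7 - 32/3/(-11))² + 28107 = (7 - 1/11*(-32/3))² + 28107 = (7 + 32/33)² + 28107 = (263/33)² + 28107 = 69169/1089 + 28107 = 30677692/1089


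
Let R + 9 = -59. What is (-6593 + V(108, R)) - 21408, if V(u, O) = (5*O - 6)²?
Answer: 91715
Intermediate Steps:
R = -68 (R = -9 - 59 = -68)
V(u, O) = (-6 + 5*O)²
(-6593 + V(108, R)) - 21408 = (-6593 + (-6 + 5*(-68))²) - 21408 = (-6593 + (-6 - 340)²) - 21408 = (-6593 + (-346)²) - 21408 = (-6593 + 119716) - 21408 = 113123 - 21408 = 91715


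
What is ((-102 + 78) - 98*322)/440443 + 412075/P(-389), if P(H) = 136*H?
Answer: -183166257545/23301196472 ≈ -7.8608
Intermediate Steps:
((-102 + 78) - 98*322)/440443 + 412075/P(-389) = ((-102 + 78) - 98*322)/440443 + 412075/((136*(-389))) = (-24 - 31556)*(1/440443) + 412075/(-52904) = -31580*1/440443 + 412075*(-1/52904) = -31580/440443 - 412075/52904 = -183166257545/23301196472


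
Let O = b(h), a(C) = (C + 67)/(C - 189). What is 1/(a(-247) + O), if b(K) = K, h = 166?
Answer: 109/18139 ≈ 0.0060092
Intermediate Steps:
a(C) = (67 + C)/(-189 + C)
O = 166
1/(a(-247) + O) = 1/((67 - 247)/(-189 - 247) + 166) = 1/(-180/(-436) + 166) = 1/(-1/436*(-180) + 166) = 1/(45/109 + 166) = 1/(18139/109) = 109/18139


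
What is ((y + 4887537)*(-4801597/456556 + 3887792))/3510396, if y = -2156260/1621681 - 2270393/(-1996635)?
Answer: 702247269919171029328812933941/129734141578424844262614 ≈ 5.4130e+6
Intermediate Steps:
y = -623410994467/3237905043435 (y = -2156260*1/1621681 - 2270393*(-1/1996635) = -2156260/1621681 + 2270393/1996635 = -623410994467/3237905043435 ≈ -0.19254)
((y + 4887537)*(-4801597/456556 + 3887792))/3510396 = ((-623410994467/3237905043435 + 4887537)*(-4801597/456556 + 3887792))/3510396 = (15825380078864175128*(-4801597*1/456556 + 3887792)/3237905043435)*(1/3510396) = (15825380078864175128*(-4801597/456556 + 3887792)/3237905043435)*(1/3510396) = ((15825380078864175128/3237905043435)*(1774989962755/456556))*(1/3510396) = (1404494539838342058657625867882/73914248750525493)*(1/3510396) = 702247269919171029328812933941/129734141578424844262614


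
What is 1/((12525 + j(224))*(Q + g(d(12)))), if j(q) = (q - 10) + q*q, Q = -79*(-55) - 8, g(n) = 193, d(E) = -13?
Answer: 1/285004950 ≈ 3.5087e-9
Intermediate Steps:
Q = 4337 (Q = 4345 - 8 = 4337)
j(q) = -10 + q + q² (j(q) = (-10 + q) + q² = -10 + q + q²)
1/((12525 + j(224))*(Q + g(d(12)))) = 1/((12525 + (-10 + 224 + 224²))*(4337 + 193)) = 1/((12525 + (-10 + 224 + 50176))*4530) = 1/((12525 + 50390)*4530) = 1/(62915*4530) = 1/285004950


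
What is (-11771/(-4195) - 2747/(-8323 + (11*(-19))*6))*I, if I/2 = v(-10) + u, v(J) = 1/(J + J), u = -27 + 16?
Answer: -13730125786/200877575 ≈ -68.351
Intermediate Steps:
u = -11
v(J) = 1/(2*J)
I = -221/10 (I = 2*((½)/(-10) - 11) = 2*((½)*(-⅒) - 11) = 2*(-1/20 - 11) = 2*(-221/20) = -221/10 ≈ -22.100)
(-11771/(-4195) - 2747/(-8323 + (11*(-19))*6))*I = (-11771/(-4195) - 2747/(-8323 + (11*(-19))*6))*(-221/10) = (-11771*(-1/4195) - 2747/(-8323 - 209*6))*(-221/10) = (11771/4195 - 2747/(-8323 - 1254))*(-221/10) = (11771/4195 - 2747/(-9577))*(-221/10) = (11771/4195 - 2747*(-1/9577))*(-221/10) = (11771/4195 + 2747/9577)*(-221/10) = (124254532/40175515)*(-221/10) = -13730125786/200877575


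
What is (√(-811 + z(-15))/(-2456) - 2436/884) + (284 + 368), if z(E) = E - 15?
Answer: 143483/221 - 29*I/2456 ≈ 649.24 - 0.011808*I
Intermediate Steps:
z(E) = -15 + E
(√(-811 + z(-15))/(-2456) - 2436/884) + (284 + 368) = (√(-811 + (-15 - 15))/(-2456) - 2436/884) + (284 + 368) = (√(-811 - 30)*(-1/2456) - 2436*1/884) + 652 = (√(-841)*(-1/2456) - 609/221) + 652 = ((29*I)*(-1/2456) - 609/221) + 652 = (-29*I/2456 - 609/221) + 652 = (-609/221 - 29*I/2456) + 652 = 143483/221 - 29*I/2456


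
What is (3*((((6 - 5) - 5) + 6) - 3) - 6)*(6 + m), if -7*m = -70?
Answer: -144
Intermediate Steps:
m = 10 (m = -⅐*(-70) = 10)
(3*((((6 - 5) - 5) + 6) - 3) - 6)*(6 + m) = (3*((((6 - 5) - 5) + 6) - 3) - 6)*(6 + 10) = (3*(((1 - 5) + 6) - 3) - 6)*16 = (3*((-4 + 6) - 3) - 6)*16 = (3*(2 - 3) - 6)*16 = (3*(-1) - 6)*16 = (-3 - 6)*16 = -9*16 = -144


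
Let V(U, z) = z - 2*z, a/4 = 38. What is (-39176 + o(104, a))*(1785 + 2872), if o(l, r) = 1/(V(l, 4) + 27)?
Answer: -4196175879/23 ≈ -1.8244e+8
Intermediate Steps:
a = 152 (a = 4*38 = 152)
V(U, z) = -z
o(l, r) = 1/23 (o(l, r) = 1/(-1*4 + 27) = 1/(-4 + 27) = 1/23)
(-39176 + o(104, a))*(1785 + 2872) = (-39176 + 1/23)*(1785 + 2872) = -901047/23*4657 = -4196175879/23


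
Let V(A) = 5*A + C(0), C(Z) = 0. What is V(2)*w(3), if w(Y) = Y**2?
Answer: 90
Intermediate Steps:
V(A) = 5*A (V(A) = 5*A + 0 = 5*A)
V(2)*w(3) = (5*2)*3**2 = 10*9 = 90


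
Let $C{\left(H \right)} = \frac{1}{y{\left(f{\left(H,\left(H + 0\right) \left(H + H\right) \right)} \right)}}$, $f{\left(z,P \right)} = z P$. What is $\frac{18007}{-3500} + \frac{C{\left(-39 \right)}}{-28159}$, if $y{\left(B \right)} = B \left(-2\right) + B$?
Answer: $- \frac{30078239525797}{5846273023500} \approx -5.1449$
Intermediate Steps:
$f{\left(z,P \right)} = P z$
$y{\left(B \right)} = - B$ ($y{\left(B \right)} = - 2 B + B = - B$)
$C{\left(H \right)} = - \frac{1}{2 H^{3}}$ ($C{\left(H \right)} = \frac{1}{\left(-1\right) \left(H + 0\right) \left(H + H\right) H} = \frac{1}{\left(-1\right) H 2 H H} = \frac{1}{\left(-1\right) 2 H^{2} H} = \frac{1}{\left(-1\right) 2 H^{3}} = \frac{1}{\left(-2\right) H^{3}} = - \frac{1}{2 H^{3}}$)
$\frac{18007}{-3500} + \frac{C{\left(-39 \right)}}{-28159} = \frac{18007}{-3500} + \frac{\left(- \frac{1}{2}\right) \frac{1}{-59319}}{-28159} = 18007 \left(- \frac{1}{3500}\right) + \left(- \frac{1}{2}\right) \left(- \frac{1}{59319}\right) \left(- \frac{1}{28159}\right) = - \frac{18007}{3500} + \frac{1}{118638} \left(- \frac{1}{28159}\right) = - \frac{18007}{3500} - \frac{1}{3340727442} = - \frac{30078239525797}{5846273023500}$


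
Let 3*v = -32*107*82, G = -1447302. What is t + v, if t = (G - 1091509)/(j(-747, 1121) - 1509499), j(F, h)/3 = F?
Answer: -424440599887/4535220 ≈ -93588.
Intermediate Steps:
j(F, h) = 3*F
t = 2538811/1511740 (t = (-1447302 - 1091509)/(3*(-747) - 1509499) = -2538811/(-2241 - 1509499) = -2538811/(-1511740) = -2538811*(-1/1511740) = 2538811/1511740 ≈ 1.6794)
v = -280768/3 (v = (-32*107*82)/3 = (-3424*82)/3 = (1/3)*(-280768) = -280768/3 ≈ -93589.)
t + v = 2538811/1511740 - 280768/3 = -424440599887/4535220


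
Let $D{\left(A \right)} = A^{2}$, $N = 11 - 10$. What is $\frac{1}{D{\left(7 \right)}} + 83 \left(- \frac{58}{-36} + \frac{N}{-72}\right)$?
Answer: $\frac{467777}{3528} \approx 132.59$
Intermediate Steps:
$N = 1$ ($N = 11 - 10 = 1$)
$\frac{1}{D{\left(7 \right)}} + 83 \left(- \frac{58}{-36} + \frac{N}{-72}\right) = \frac{1}{7^{2}} + 83 \left(- \frac{58}{-36} + 1 \frac{1}{-72}\right) = \frac{1}{49} + 83 \left(\left(-58\right) \left(- \frac{1}{36}\right) + 1 \left(- \frac{1}{72}\right)\right) = \frac{1}{49} + 83 \left(\frac{29}{18} - \frac{1}{72}\right) = \frac{1}{49} + 83 \cdot \frac{115}{72} = \frac{1}{49} + \frac{9545}{72} = \frac{467777}{3528}$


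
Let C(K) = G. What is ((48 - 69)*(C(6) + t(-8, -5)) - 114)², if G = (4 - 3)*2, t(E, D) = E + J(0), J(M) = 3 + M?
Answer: 2601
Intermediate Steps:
t(E, D) = 3 + E (t(E, D) = E + (3 + 0) = E + 3 = 3 + E)
G = 2 (G = 1*2 = 2)
C(K) = 2
((48 - 69)*(C(6) + t(-8, -5)) - 114)² = ((48 - 69)*(2 + (3 - 8)) - 114)² = (-21*(2 - 5) - 114)² = (-21*(-3) - 114)² = (63 - 114)² = (-51)² = 2601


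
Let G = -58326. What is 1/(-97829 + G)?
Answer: -1/156155 ≈ -6.4039e-6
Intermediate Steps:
1/(-97829 + G) = 1/(-97829 - 58326) = 1/(-156155) = -1/156155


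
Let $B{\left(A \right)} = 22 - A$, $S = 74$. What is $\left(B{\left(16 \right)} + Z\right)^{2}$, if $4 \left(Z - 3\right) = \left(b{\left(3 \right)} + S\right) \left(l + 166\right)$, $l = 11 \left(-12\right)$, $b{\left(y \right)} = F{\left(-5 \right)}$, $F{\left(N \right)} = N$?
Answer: $\frac{1418481}{4} \approx 3.5462 \cdot 10^{5}$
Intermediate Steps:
$b{\left(y \right)} = -5$
$l = -132$
$Z = \frac{1179}{2}$ ($Z = 3 + \frac{\left(-5 + 74\right) \left(-132 + 166\right)}{4} = 3 + \frac{69 \cdot 34}{4} = 3 + \frac{1}{4} \cdot 2346 = 3 + \frac{1173}{2} = \frac{1179}{2} \approx 589.5$)
$\left(B{\left(16 \right)} + Z\right)^{2} = \left(\left(22 - 16\right) + \frac{1179}{2}\right)^{2} = \left(6 + \frac{1179}{2}\right)^{2} = \left(\frac{1191}{2}\right)^{2} = \frac{1418481}{4}$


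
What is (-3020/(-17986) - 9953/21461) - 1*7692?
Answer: -1484603663135/192998773 ≈ -7692.3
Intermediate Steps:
(-3020/(-17986) - 9953/21461) - 1*7692 = (-3020*(-1/17986) - 9953*1/21461) - 7692 = (1510/8993 - 9953/21461) - 7692 = -57101219/192998773 - 7692 = -1484603663135/192998773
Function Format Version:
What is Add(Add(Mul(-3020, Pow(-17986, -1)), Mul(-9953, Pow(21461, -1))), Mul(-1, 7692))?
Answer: Rational(-1484603663135, 192998773) ≈ -7692.3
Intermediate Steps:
Add(Add(Mul(-3020, Pow(-17986, -1)), Mul(-9953, Pow(21461, -1))), Mul(-1, 7692)) = Add(Add(Mul(-3020, Rational(-1, 17986)), Mul(-9953, Rational(1, 21461))), -7692) = Add(Add(Rational(1510, 8993), Rational(-9953, 21461)), -7692) = Add(Rational(-57101219, 192998773), -7692) = Rational(-1484603663135, 192998773)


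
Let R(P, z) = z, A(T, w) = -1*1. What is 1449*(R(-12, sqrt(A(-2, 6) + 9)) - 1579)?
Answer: -2287971 + 2898*sqrt(2) ≈ -2.2839e+6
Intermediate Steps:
A(T, w) = -1
1449*(R(-12, sqrt(A(-2, 6) + 9)) - 1579) = 1449*(sqrt(-1 + 9) - 1579) = 1449*(sqrt(8) - 1579) = 1449*(2*sqrt(2) - 1579) = 1449*(-1579 + 2*sqrt(2)) = -2287971 + 2898*sqrt(2)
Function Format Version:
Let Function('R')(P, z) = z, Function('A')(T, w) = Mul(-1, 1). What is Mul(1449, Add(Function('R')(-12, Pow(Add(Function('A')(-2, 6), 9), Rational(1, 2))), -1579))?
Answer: Add(-2287971, Mul(2898, Pow(2, Rational(1, 2)))) ≈ -2.2839e+6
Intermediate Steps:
Function('A')(T, w) = -1
Mul(1449, Add(Function('R')(-12, Pow(Add(Function('A')(-2, 6), 9), Rational(1, 2))), -1579)) = Mul(1449, Add(Pow(Add(-1, 9), Rational(1, 2)), -1579)) = Mul(1449, Add(Pow(8, Rational(1, 2)), -1579)) = Mul(1449, Add(Mul(2, Pow(2, Rational(1, 2))), -1579)) = Mul(1449, Add(-1579, Mul(2, Pow(2, Rational(1, 2))))) = Add(-2287971, Mul(2898, Pow(2, Rational(1, 2))))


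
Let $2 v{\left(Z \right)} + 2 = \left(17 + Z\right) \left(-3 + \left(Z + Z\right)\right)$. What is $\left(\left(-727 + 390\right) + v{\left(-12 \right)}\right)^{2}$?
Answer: $\frac{657721}{4} \approx 1.6443 \cdot 10^{5}$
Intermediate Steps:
$v{\left(Z \right)} = -1 + \frac{\left(-3 + 2 Z\right) \left(17 + Z\right)}{2}$ ($v{\left(Z \right)} = -1 + \frac{\left(17 + Z\right) \left(-3 + \left(Z + Z\right)\right)}{2} = -1 + \frac{\left(17 + Z\right) \left(-3 + 2 Z\right)}{2} = -1 + \frac{\left(-3 + 2 Z\right) \left(17 + Z\right)}{2}$)
$\left(\left(-727 + 390\right) + v{\left(-12 \right)}\right)^{2} = \left(\left(-727 + 390\right) + \left(- \frac{53}{2} + \left(-12\right)^{2} + \frac{31}{2} \left(-12\right)\right)\right)^{2} = \left(-337 - \frac{137}{2}\right)^{2} = \left(- \frac{811}{2}\right)^{2} = \frac{657721}{4}$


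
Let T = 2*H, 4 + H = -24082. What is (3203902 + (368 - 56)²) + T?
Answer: 3253074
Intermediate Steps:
H = -24086 (H = -4 - 24082 = -24086)
T = -48172 (T = 2*(-24086) = -48172)
(3203902 + (368 - 56)²) + T = (3203902 + (368 - 56)²) - 48172 = (3203902 + 312²) - 48172 = (3203902 + 97344) - 48172 = 3301246 - 48172 = 3253074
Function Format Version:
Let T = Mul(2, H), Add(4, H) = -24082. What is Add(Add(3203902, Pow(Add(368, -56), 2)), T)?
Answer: 3253074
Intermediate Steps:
H = -24086 (H = Add(-4, -24082) = -24086)
T = -48172 (T = Mul(2, -24086) = -48172)
Add(Add(3203902, Pow(Add(368, -56), 2)), T) = Add(Add(3203902, Pow(Add(368, -56), 2)), -48172) = Add(Add(3203902, Pow(312, 2)), -48172) = Add(Add(3203902, 97344), -48172) = Add(3301246, -48172) = 3253074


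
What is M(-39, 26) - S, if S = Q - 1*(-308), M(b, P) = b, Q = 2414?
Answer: -2761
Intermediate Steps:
S = 2722 (S = 2414 - 1*(-308) = 2414 + 308 = 2722)
M(-39, 26) - S = -39 - 1*2722 = -39 - 2722 = -2761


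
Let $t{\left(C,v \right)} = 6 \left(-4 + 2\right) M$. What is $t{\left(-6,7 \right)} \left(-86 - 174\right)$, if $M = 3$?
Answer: $9360$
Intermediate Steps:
$t{\left(C,v \right)} = -36$ ($t{\left(C,v \right)} = 6 \left(-4 + 2\right) 3 = 6 \left(-2\right) 3 = \left(-12\right) 3 = -36$)
$t{\left(-6,7 \right)} \left(-86 - 174\right) = - 36 \left(-86 - 174\right) = \left(-36\right) \left(-260\right) = 9360$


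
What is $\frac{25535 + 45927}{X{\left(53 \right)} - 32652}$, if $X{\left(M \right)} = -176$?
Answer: $- \frac{35731}{16414} \approx -2.1769$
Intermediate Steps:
$\frac{25535 + 45927}{X{\left(53 \right)} - 32652} = \frac{25535 + 45927}{-176 - 32652} = \frac{71462}{-32828} = 71462 \left(- \frac{1}{32828}\right) = - \frac{35731}{16414}$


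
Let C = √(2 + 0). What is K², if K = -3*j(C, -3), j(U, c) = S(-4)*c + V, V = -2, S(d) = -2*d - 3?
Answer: 2601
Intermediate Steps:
S(d) = -3 - 2*d
C = √2 ≈ 1.4142
j(U, c) = -2 + 5*c (j(U, c) = (-3 - 2*(-4))*c - 2 = (-3 + 8)*c - 2 = 5*c - 2 = -2 + 5*c)
K = 51 (K = -3*(-2 + 5*(-3)) = -3*(-2 - 15) = -3*(-17) = 51)
K² = 51² = 2601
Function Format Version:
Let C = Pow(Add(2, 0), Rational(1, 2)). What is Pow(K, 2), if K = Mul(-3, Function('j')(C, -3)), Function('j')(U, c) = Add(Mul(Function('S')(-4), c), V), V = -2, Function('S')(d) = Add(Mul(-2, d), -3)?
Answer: 2601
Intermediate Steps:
Function('S')(d) = Add(-3, Mul(-2, d))
C = Pow(2, Rational(1, 2)) ≈ 1.4142
Function('j')(U, c) = Add(-2, Mul(5, c)) (Function('j')(U, c) = Add(Mul(Add(-3, Mul(-2, -4)), c), -2) = Add(Mul(Add(-3, 8), c), -2) = Add(Mul(5, c), -2) = Add(-2, Mul(5, c)))
K = 51 (K = Mul(-3, Add(-2, Mul(5, -3))) = Mul(-3, Add(-2, -15)) = Mul(-3, -17) = 51)
Pow(K, 2) = Pow(51, 2) = 2601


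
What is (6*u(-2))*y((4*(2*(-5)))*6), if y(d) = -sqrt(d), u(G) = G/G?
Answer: -24*I*sqrt(15) ≈ -92.952*I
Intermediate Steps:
u(G) = 1
(6*u(-2))*y((4*(2*(-5)))*6) = (6*1)*(-sqrt((4*(2*(-5)))*6)) = 6*(-sqrt((4*(-10))*6)) = 6*(-sqrt(-40*6)) = 6*(-sqrt(-240)) = 6*(-4*I*sqrt(15)) = -24*I*sqrt(15)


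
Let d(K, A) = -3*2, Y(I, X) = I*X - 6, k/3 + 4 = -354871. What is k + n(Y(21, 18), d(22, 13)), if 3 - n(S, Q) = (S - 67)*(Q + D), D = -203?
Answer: -1000877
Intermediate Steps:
k = -1064625 (k = -12 + 3*(-354871) = -12 - 1064613 = -1064625)
Y(I, X) = -6 + I*X
d(K, A) = -6
n(S, Q) = 3 - (-203 + Q)*(-67 + S) (n(S, Q) = 3 - (S - 67)*(Q - 203) = 3 - (-67 + S)*(-203 + Q) = 3 - (-203 + Q)*(-67 + S))
k + n(Y(21, 18), d(22, 13)) = -1064625 + (-13598 + 67*(-6) + 203*(-6 + 21*18) - 1*(-6)*(-6 + 21*18)) = -1064625 + (-13598 - 402 + 203*(-6 + 378) - 1*(-6)*(-6 + 378)) = -1064625 + (-13598 - 402 + 203*372 - 1*(-6)*372) = -1064625 + (-13598 - 402 + 75516 + 2232) = -1064625 + 63748 = -1000877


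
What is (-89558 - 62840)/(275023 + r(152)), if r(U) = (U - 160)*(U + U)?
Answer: -152398/272591 ≈ -0.55907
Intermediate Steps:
r(U) = 2*U*(-160 + U) (r(U) = (-160 + U)*(2*U) = 2*U*(-160 + U))
(-89558 - 62840)/(275023 + r(152)) = (-89558 - 62840)/(275023 + 2*152*(-160 + 152)) = -152398/(275023 + 2*152*(-8)) = -152398/(275023 - 2432) = -152398/272591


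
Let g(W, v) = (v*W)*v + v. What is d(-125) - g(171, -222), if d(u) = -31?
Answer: -8427373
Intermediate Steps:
g(W, v) = v + W*v² (g(W, v) = (W*v)*v + v = W*v² + v = v + W*v²)
d(-125) - g(171, -222) = -31 - (-222)*(1 + 171*(-222)) = -31 - (-222)*(1 - 37962) = -31 - (-222)*(-37961) = -31 - 1*8427342 = -31 - 8427342 = -8427373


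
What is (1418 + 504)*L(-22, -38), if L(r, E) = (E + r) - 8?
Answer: -130696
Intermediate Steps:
L(r, E) = -8 + E + r
(1418 + 504)*L(-22, -38) = (1418 + 504)*(-8 - 38 - 22) = 1922*(-68) = -130696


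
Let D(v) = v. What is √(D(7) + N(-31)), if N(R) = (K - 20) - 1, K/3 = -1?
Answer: I*√17 ≈ 4.1231*I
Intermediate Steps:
K = -3 (K = 3*(-1) = -3)
N(R) = -24 (N(R) = (-3 - 20) - 1 = -23 - 1 = -24)
√(D(7) + N(-31)) = √(7 - 24) = √(-17) = I*√17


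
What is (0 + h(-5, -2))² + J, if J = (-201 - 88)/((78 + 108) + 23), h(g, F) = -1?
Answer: -80/209 ≈ -0.38278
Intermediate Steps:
J = -289/209 (J = -289/(186 + 23) = -289/209 ≈ -1.3828)
(0 + h(-5, -2))² + J = (0 - 1)² - 289/209 = (-1)² - 289/209 = 1 - 289/209 = -80/209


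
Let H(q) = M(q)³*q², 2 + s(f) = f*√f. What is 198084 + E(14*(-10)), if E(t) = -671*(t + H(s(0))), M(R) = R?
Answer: 313496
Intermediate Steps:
s(f) = -2 + f^(3/2) (s(f) = -2 + f*√f = -2 + f^(3/2))
H(q) = q⁵ (H(q) = q³*q² = q⁵)
E(t) = 21472 - 671*t (E(t) = -671*(t + (-2 + 0^(3/2))⁵) = -671*(t + (-2 + 0)⁵) = -671*(t + (-2)⁵) = -671*(t - 32) = -671*(-32 + t) = 21472 - 671*t)
198084 + E(14*(-10)) = 198084 + (21472 - 9394*(-10)) = 198084 + (21472 - 671*(-140)) = 198084 + (21472 + 93940) = 198084 + 115412 = 313496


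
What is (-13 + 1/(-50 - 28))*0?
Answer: 0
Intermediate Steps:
(-13 + 1/(-50 - 28))*0 = (-13 + 1/(-78))*0 = (-13 - 1/78)*0 = -1015/78*0 = 0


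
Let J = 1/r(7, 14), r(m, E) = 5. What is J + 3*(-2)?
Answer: -29/5 ≈ -5.8000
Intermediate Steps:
J = ⅕ (J = 1/5 = ⅕ ≈ 0.20000)
J + 3*(-2) = ⅕ + 3*(-2) = ⅕ - 6 = -29/5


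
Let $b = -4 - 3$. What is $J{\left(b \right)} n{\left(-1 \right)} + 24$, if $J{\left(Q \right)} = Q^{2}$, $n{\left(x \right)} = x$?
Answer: $-25$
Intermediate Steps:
$b = -7$
$J{\left(b \right)} n{\left(-1 \right)} + 24 = \left(-7\right)^{2} \left(-1\right) + 24 = 49 \left(-1\right) + 24 = -49 + 24 = -25$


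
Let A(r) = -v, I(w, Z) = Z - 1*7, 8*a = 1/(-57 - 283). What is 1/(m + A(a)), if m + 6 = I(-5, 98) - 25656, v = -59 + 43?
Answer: -1/25555 ≈ -3.9131e-5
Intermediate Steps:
a = -1/2720 (a = 1/(8*(-57 - 283)) = (⅛)/(-340) = (⅛)*(-1/340) = -1/2720 ≈ -0.00036765)
I(w, Z) = -7 + Z (I(w, Z) = Z - 7 = -7 + Z)
v = -16
A(r) = 16 (A(r) = -1*(-16) = 16)
m = -25571 (m = -6 + ((-7 + 98) - 25656) = -6 + (91 - 25656) = -6 - 25565 = -25571)
1/(m + A(a)) = 1/(-25571 + 16) = 1/(-25555) = -1/25555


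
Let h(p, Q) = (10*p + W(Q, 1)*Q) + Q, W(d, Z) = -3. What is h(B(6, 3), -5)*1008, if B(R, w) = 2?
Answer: 30240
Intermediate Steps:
h(p, Q) = -2*Q + 10*p (h(p, Q) = (10*p - 3*Q) + Q = (-3*Q + 10*p) + Q = -2*Q + 10*p)
h(B(6, 3), -5)*1008 = (-2*(-5) + 10*2)*1008 = (10 + 20)*1008 = 30*1008 = 30240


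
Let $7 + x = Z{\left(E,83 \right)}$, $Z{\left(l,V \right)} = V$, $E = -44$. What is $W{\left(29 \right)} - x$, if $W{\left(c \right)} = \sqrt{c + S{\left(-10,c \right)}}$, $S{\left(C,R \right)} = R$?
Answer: $-76 + \sqrt{58} \approx -68.384$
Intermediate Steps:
$x = 76$ ($x = -7 + 83 = 76$)
$W{\left(c \right)} = \sqrt{2} \sqrt{c}$ ($W{\left(c \right)} = \sqrt{c + c} = \sqrt{2 c} = \sqrt{2} \sqrt{c}$)
$W{\left(29 \right)} - x = \sqrt{2} \sqrt{29} - 76 = \sqrt{58} - 76 = -76 + \sqrt{58}$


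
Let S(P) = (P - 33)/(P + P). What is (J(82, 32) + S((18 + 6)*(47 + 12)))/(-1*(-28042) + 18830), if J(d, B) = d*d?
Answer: 6347917/44247168 ≈ 0.14347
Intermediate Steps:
S(P) = (-33 + P)/(2*P) (S(P) = (-33 + P)/((2*P)) = (-33 + P)*(1/(2*P)) = (-33 + P)/(2*P))
J(d, B) = d²
(J(82, 32) + S((18 + 6)*(47 + 12)))/(-1*(-28042) + 18830) = (82² + (-33 + (18 + 6)*(47 + 12))/(2*(((18 + 6)*(47 + 12)))))/(-1*(-28042) + 18830) = (6724 + (-33 + 24*59)/(2*((24*59))))/(28042 + 18830) = (6724 + (½)*(-33 + 1416)/1416)/46872 = (6724 + (½)*(1/1416)*1383)*(1/46872) = (6724 + 461/944)*(1/46872) = (6347917/944)*(1/46872) = 6347917/44247168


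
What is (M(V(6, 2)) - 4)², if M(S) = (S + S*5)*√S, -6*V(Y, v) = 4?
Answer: 16/3 + 32*I*√6/3 ≈ 5.3333 + 26.128*I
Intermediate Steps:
V(Y, v) = -⅔ (V(Y, v) = -⅙*4 = -⅔)
M(S) = 6*S^(3/2) (M(S) = (S + 5*S)*√S = (6*S)*√S = 6*S^(3/2))
(M(V(6, 2)) - 4)² = (6*(-⅔)^(3/2) - 4)² = (6*(-2*I*√6/9) - 4)² = (-4*I*√6/3 - 4)² = (-4 - 4*I*√6/3)²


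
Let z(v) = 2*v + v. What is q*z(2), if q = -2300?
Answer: -13800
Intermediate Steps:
z(v) = 3*v
q*z(2) = -6900*2 = -2300*6 = -13800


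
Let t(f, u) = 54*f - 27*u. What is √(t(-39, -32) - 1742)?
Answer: 2*I*√746 ≈ 54.626*I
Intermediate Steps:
t(f, u) = -27*u + 54*f
√(t(-39, -32) - 1742) = √((-27*(-32) + 54*(-39)) - 1742) = √((864 - 2106) - 1742) = √(-1242 - 1742) = √(-2984) = 2*I*√746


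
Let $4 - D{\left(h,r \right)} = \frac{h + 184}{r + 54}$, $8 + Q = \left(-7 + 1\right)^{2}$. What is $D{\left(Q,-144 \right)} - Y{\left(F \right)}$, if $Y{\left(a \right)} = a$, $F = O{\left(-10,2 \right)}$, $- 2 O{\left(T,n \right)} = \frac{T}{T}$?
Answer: $\frac{617}{90} \approx 6.8556$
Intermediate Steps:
$O{\left(T,n \right)} = - \frac{1}{2}$ ($O{\left(T,n \right)} = - \frac{T \frac{1}{T}}{2} = \left(- \frac{1}{2}\right) 1 = - \frac{1}{2}$)
$Q = 28$ ($Q = -8 + \left(-7 + 1\right)^{2} = -8 + \left(-6\right)^{2} = -8 + 36 = 28$)
$F = - \frac{1}{2} \approx -0.5$
$D{\left(h,r \right)} = 4 - \frac{184 + h}{54 + r}$ ($D{\left(h,r \right)} = 4 - \frac{h + 184}{r + 54} = 4 - \frac{184 + h}{54 + r}$)
$D{\left(Q,-144 \right)} - Y{\left(F \right)} = \frac{32 - 28 + 4 \left(-144\right)}{54 - 144} - - \frac{1}{2} = \frac{32 - 28 - 576}{-90} + \frac{1}{2} = \left(- \frac{1}{90}\right) \left(-572\right) + \frac{1}{2} = \frac{286}{45} + \frac{1}{2} = \frac{617}{90}$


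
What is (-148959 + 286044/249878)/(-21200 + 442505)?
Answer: -6203548493/17545808465 ≈ -0.35356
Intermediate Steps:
(-148959 + 286044/249878)/(-21200 + 442505) = (-148959 + 286044*(1/249878))/421305 = (-148959 + 143022/124939)*(1/421305) = -18610645479/124939*1/421305 = -6203548493/17545808465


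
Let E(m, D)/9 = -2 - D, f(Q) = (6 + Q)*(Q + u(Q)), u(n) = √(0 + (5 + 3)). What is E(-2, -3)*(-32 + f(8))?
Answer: 720 + 252*√2 ≈ 1076.4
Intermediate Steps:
u(n) = 2*√2 (u(n) = √(0 + 8) = √8 = 2*√2)
f(Q) = (6 + Q)*(Q + 2*√2)
E(m, D) = -18 - 9*D (E(m, D) = 9*(-2 - D) = -18 - 9*D)
E(-2, -3)*(-32 + f(8)) = (-18 - 9*(-3))*(-32 + (8² + 6*8 + 12*√2 + 2*8*√2)) = (-18 + 27)*(-32 + (64 + 48 + 12*√2 + 16*√2)) = 9*(-32 + (112 + 28*√2)) = 9*(80 + 28*√2) = 720 + 252*√2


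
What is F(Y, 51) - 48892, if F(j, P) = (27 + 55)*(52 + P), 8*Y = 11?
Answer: -40446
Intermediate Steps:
Y = 11/8 (Y = (⅛)*11 = 11/8 ≈ 1.3750)
F(j, P) = 4264 + 82*P (F(j, P) = 82*(52 + P) = 4264 + 82*P)
F(Y, 51) - 48892 = (4264 + 82*51) - 48892 = (4264 + 4182) - 48892 = 8446 - 48892 = -40446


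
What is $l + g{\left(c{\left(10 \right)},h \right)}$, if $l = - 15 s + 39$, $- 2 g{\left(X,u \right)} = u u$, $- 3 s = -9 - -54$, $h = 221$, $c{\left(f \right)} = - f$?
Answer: $- \frac{48313}{2} \approx -24157.0$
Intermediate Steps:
$s = -15$ ($s = - \frac{-9 - -54}{3} = - \frac{-9 + 54}{3} = \left(- \frac{1}{3}\right) 45 = -15$)
$g{\left(X,u \right)} = - \frac{u^{2}}{2}$ ($g{\left(X,u \right)} = - \frac{u u}{2} = - \frac{u^{2}}{2}$)
$l = 264$ ($l = \left(-15\right) \left(-15\right) + 39 = 225 + 39 = 264$)
$l + g{\left(c{\left(10 \right)},h \right)} = 264 - \frac{221^{2}}{2} = 264 - \frac{48841}{2} = - \frac{48313}{2}$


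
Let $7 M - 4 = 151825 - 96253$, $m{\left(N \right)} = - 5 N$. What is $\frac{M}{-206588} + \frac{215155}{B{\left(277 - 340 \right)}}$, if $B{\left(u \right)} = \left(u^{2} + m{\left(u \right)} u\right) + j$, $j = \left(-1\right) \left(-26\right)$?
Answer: $- \frac{15600998379}{1146046930} \approx -13.613$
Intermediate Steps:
$j = 26$
$M = \frac{55576}{7}$ ($M = \frac{4}{7} + \frac{151825 - 96253}{7} = \frac{4}{7} + \frac{1}{7} \cdot 55572 = \frac{4}{7} + \frac{55572}{7} = \frac{55576}{7} \approx 7939.4$)
$B{\left(u \right)} = 26 - 4 u^{2}$ ($B{\left(u \right)} = \left(u^{2} + - 5 u u\right) + 26 = \left(u^{2} - 5 u^{2}\right) + 26 = - 4 u^{2} + 26 = 26 - 4 u^{2}$)
$\frac{M}{-206588} + \frac{215155}{B{\left(277 - 340 \right)}} = \frac{55576}{7 \left(-206588\right)} + \frac{215155}{26 - 4 \left(277 - 340\right)^{2}} = \frac{55576}{7} \left(- \frac{1}{206588}\right) + \frac{215155}{26 - 4 \left(-63\right)^{2}} = - \frac{13894}{361529} + \frac{215155}{26 - 15876} = - \frac{13894}{361529} + \frac{215155}{-15850} = - \frac{13894}{361529} + 215155 \left(- \frac{1}{15850}\right) = - \frac{13894}{361529} - \frac{43031}{3170} = - \frac{15600998379}{1146046930}$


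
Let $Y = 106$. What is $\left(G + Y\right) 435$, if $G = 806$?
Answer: $396720$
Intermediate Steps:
$\left(G + Y\right) 435 = \left(806 + 106\right) 435 = 912 \cdot 435 = 396720$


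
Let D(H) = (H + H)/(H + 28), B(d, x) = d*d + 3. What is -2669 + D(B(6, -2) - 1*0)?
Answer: -178745/67 ≈ -2667.8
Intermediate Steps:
B(d, x) = 3 + d² (B(d, x) = d² + 3 = 3 + d²)
D(H) = 2*H/(28 + H) (D(H) = (2*H)/(28 + H) = 2*H/(28 + H))
-2669 + D(B(6, -2) - 1*0) = -2669 + 2*((3 + 6²) - 1*0)/(28 + ((3 + 6²) - 1*0)) = -2669 + 2*((3 + 36) + 0)/(28 + ((3 + 36) + 0)) = -2669 + 2*(39 + 0)/(28 + (39 + 0)) = -2669 + 2*39/(28 + 39) = -2669 + 2*39/67 = -2669 + 2*39*(1/67) = -2669 + 78/67 = -178745/67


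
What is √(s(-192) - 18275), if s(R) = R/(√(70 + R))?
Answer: √(-68001275 + 5856*I*√122)/61 ≈ 0.064293 + 135.19*I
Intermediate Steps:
s(R) = R/√(70 + R)
√(s(-192) - 18275) = √(-192/√(70 - 192) - 18275) = √(-(-96)*I*√122/61 - 18275) = √(96*I*√122/61 - 18275) = √(-18275 + 96*I*√122/61)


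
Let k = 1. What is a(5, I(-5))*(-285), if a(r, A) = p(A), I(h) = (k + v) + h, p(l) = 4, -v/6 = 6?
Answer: -1140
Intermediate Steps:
v = -36 (v = -6*6 = -36)
I(h) = -35 + h (I(h) = (1 - 36) + h = -35 + h)
a(r, A) = 4
a(5, I(-5))*(-285) = 4*(-285) = -1140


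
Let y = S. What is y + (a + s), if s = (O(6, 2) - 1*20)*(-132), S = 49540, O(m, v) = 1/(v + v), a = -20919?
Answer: 31228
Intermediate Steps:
O(m, v) = 1/(2*v)
y = 49540
s = 2607 (s = ((1/2)/2 - 1*20)*(-132) = ((1/2)*(1/2) - 20)*(-132) = (1/4 - 20)*(-132) = -79/4*(-132) = 2607)
y + (a + s) = 49540 + (-20919 + 2607) = 49540 - 18312 = 31228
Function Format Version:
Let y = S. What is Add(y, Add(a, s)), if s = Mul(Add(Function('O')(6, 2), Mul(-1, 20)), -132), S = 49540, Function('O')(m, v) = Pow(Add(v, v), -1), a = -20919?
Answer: 31228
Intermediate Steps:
Function('O')(m, v) = Mul(Rational(1, 2), Pow(v, -1)) (Function('O')(m, v) = Pow(Mul(2, v), -1) = Mul(Rational(1, 2), Pow(v, -1)))
y = 49540
s = 2607 (s = Mul(Add(Mul(Rational(1, 2), Pow(2, -1)), Mul(-1, 20)), -132) = Mul(Add(Mul(Rational(1, 2), Rational(1, 2)), -20), -132) = Mul(Add(Rational(1, 4), -20), -132) = Mul(Rational(-79, 4), -132) = 2607)
Add(y, Add(a, s)) = Add(49540, Add(-20919, 2607)) = Add(49540, -18312) = 31228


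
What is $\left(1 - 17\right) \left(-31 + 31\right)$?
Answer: $0$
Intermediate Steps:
$\left(1 - 17\right) \left(-31 + 31\right) = \left(1 - 17\right) 0 = \left(-16\right) 0 = 0$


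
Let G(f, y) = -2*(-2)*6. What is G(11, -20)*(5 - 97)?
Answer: -2208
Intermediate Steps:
G(f, y) = 24 (G(f, y) = 4*6 = 24)
G(11, -20)*(5 - 97) = 24*(5 - 97) = 24*(-92) = -2208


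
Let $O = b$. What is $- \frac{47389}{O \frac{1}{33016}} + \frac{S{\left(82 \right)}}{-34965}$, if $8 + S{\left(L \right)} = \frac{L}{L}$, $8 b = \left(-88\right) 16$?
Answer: $\frac{976894143007}{109890} \approx 8.8897 \cdot 10^{6}$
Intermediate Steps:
$b = -176$ ($b = \frac{\left(-88\right) 16}{8} = \frac{1}{8} \left(-1408\right) = -176$)
$O = -176$
$S{\left(L \right)} = -7$ ($S{\left(L \right)} = -8 + \frac{L}{L} = -8 + 1 = -7$)
$- \frac{47389}{O \frac{1}{33016}} + \frac{S{\left(82 \right)}}{-34965} = - \frac{47389}{\left(-176\right) \frac{1}{33016}} - \frac{7}{-34965} = - \frac{47389}{\left(-176\right) \frac{1}{33016}} - - \frac{1}{4995} = - \frac{47389}{- \frac{22}{4127}} + \frac{1}{4995} = \left(-47389\right) \left(- \frac{4127}{22}\right) + \frac{1}{4995} = \frac{195574403}{22} + \frac{1}{4995} = \frac{976894143007}{109890}$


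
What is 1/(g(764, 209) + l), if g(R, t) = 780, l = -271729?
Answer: -1/270949 ≈ -3.6907e-6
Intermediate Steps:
1/(g(764, 209) + l) = 1/(780 - 271729) = 1/(-270949) = -1/270949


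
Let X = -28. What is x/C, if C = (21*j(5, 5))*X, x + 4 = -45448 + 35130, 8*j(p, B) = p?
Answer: 20644/735 ≈ 28.087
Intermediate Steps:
j(p, B) = p/8
x = -10322 (x = -4 + (-45448 + 35130) = -4 - 10318 = -10322)
C = -735/2 (C = (21*((⅛)*5))*(-28) = (21*(5/8))*(-28) = (105/8)*(-28) = -735/2 ≈ -367.50)
x/C = -10322/(-735/2) = -10322*(-2/735) = 20644/735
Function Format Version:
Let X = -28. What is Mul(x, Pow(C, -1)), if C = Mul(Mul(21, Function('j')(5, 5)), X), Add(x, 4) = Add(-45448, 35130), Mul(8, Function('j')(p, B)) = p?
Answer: Rational(20644, 735) ≈ 28.087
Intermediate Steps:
Function('j')(p, B) = Mul(Rational(1, 8), p)
x = -10322 (x = Add(-4, Add(-45448, 35130)) = Add(-4, -10318) = -10322)
C = Rational(-735, 2) (C = Mul(Mul(21, Mul(Rational(1, 8), 5)), -28) = Mul(Mul(21, Rational(5, 8)), -28) = Mul(Rational(105, 8), -28) = Rational(-735, 2) ≈ -367.50)
Mul(x, Pow(C, -1)) = Mul(-10322, Pow(Rational(-735, 2), -1)) = Mul(-10322, Rational(-2, 735)) = Rational(20644, 735)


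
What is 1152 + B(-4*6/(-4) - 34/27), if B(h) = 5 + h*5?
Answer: 31879/27 ≈ 1180.7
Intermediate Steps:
B(h) = 5 + 5*h
1152 + B(-4*6/(-4) - 34/27) = 1152 + (5 + 5*(-4*6/(-4) - 34/27)) = 1152 + (5 + 5*(-24*(-¼) - 34*1/27)) = 1152 + (5 + 5*(6 - 34/27)) = 1152 + (5 + 5*(128/27)) = 1152 + (5 + 640/27) = 1152 + 775/27 = 31879/27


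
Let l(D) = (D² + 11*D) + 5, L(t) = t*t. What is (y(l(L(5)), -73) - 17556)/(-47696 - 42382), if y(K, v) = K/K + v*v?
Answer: 6113/45039 ≈ 0.13573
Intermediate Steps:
L(t) = t²
l(D) = 5 + D² + 11*D
y(K, v) = 1 + v²
(y(l(L(5)), -73) - 17556)/(-47696 - 42382) = ((1 + (-73)²) - 17556)/(-47696 - 42382) = ((1 + 5329) - 17556)/(-90078) = (5330 - 17556)*(-1/90078) = -12226*(-1/90078) = 6113/45039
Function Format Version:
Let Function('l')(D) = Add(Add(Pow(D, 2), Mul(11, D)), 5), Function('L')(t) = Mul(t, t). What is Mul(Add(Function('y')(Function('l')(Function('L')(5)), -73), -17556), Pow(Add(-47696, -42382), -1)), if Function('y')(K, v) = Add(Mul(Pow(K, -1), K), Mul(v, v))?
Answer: Rational(6113, 45039) ≈ 0.13573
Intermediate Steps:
Function('L')(t) = Pow(t, 2)
Function('l')(D) = Add(5, Pow(D, 2), Mul(11, D))
Function('y')(K, v) = Add(1, Pow(v, 2))
Mul(Add(Function('y')(Function('l')(Function('L')(5)), -73), -17556), Pow(Add(-47696, -42382), -1)) = Mul(Add(Add(1, Pow(-73, 2)), -17556), Pow(Add(-47696, -42382), -1)) = Mul(Add(Add(1, 5329), -17556), Pow(-90078, -1)) = Mul(Add(5330, -17556), Rational(-1, 90078)) = Mul(-12226, Rational(-1, 90078)) = Rational(6113, 45039)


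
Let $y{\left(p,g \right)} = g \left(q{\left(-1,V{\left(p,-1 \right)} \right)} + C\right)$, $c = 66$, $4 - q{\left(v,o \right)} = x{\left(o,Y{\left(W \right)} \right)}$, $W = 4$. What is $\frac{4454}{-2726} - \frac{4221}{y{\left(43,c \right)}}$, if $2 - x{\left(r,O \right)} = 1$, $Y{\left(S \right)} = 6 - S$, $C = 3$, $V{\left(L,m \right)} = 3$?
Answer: $- \frac{737235}{59972} \approx -12.293$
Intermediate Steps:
$x{\left(r,O \right)} = 1$ ($x{\left(r,O \right)} = 2 - 1 = 1$)
$q{\left(v,o \right)} = 3$ ($q{\left(v,o \right)} = 4 - 1 = 3$)
$y{\left(p,g \right)} = 6 g$ ($y{\left(p,g \right)} = g \left(3 + 3\right) = g 6 = 6 g$)
$\frac{4454}{-2726} - \frac{4221}{y{\left(43,c \right)}} = \frac{4454}{-2726} - \frac{4221}{6 \cdot 66} = 4454 \left(- \frac{1}{2726}\right) - \frac{4221}{396} = - \frac{2227}{1363} - \frac{469}{44} = - \frac{737235}{59972}$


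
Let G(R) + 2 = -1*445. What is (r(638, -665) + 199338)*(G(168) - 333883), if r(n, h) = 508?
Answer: -66814513180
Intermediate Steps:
G(R) = -447 (G(R) = -2 - 1*445 = -2 - 445 = -447)
(r(638, -665) + 199338)*(G(168) - 333883) = (508 + 199338)*(-447 - 333883) = 199846*(-334330) = -66814513180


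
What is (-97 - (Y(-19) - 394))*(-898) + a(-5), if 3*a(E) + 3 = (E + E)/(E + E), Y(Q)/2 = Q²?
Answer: 1144948/3 ≈ 3.8165e+5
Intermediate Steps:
Y(Q) = 2*Q²
a(E) = -⅔ (a(E) = -1 + ((E + E)/(E + E))/3 = -1 + ((2*E)/((2*E)))/3 = -1 + ((2*E)*(1/(2*E)))/3 = -1 + (⅓)*1 = -1 + ⅓ = -⅔)
(-97 - (Y(-19) - 394))*(-898) + a(-5) = (-97 - (2*(-19)² - 394))*(-898) - ⅔ = (-97 - (2*361 - 394))*(-898) - ⅔ = (-97 - (722 - 394))*(-898) - ⅔ = (-97 - 1*328)*(-898) - ⅔ = (-97 - 328)*(-898) - ⅔ = -425*(-898) - ⅔ = 381650 - ⅔ = 1144948/3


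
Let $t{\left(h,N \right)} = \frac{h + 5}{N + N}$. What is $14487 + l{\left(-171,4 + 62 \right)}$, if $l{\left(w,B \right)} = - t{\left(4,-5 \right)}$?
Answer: $\frac{144879}{10} \approx 14488.0$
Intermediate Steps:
$t{\left(h,N \right)} = \frac{5 + h}{2 N}$
$l{\left(w,B \right)} = \frac{9}{10}$ ($l{\left(w,B \right)} = - \frac{5 + 4}{2 \left(-5\right)} = - \frac{\left(-1\right) 9}{2 \cdot 5} = \left(-1\right) \left(- \frac{9}{10}\right) = \frac{9}{10}$)
$14487 + l{\left(-171,4 + 62 \right)} = 14487 + \frac{9}{10} = \frac{144879}{10}$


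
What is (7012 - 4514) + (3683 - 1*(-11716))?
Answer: 17897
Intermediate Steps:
(7012 - 4514) + (3683 - 1*(-11716)) = 2498 + (3683 + 11716) = 2498 + 15399 = 17897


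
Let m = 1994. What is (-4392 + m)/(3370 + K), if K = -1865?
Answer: -2398/1505 ≈ -1.5934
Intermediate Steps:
(-4392 + m)/(3370 + K) = (-4392 + 1994)/(3370 - 1865) = -2398/1505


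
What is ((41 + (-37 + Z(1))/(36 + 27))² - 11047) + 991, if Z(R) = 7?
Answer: -3710495/441 ≈ -8413.8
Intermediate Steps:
((41 + (-37 + Z(1))/(36 + 27))² - 11047) + 991 = ((41 + (-37 + 7)/(36 + 27))² - 11047) + 991 = ((41 - 30/63)² - 11047) + 991 = ((41 - 30*1/63)² - 11047) + 991 = ((41 - 10/21)² - 11047) + 991 = ((851/21)² - 11047) + 991 = (724201/441 - 11047) + 991 = -4147526/441 + 991 = -3710495/441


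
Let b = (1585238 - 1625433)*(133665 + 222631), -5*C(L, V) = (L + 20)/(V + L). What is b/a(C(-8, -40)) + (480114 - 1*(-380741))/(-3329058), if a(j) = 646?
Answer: -23838248941210045/1075285734 ≈ -2.2169e+7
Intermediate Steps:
C(L, V) = -(20 + L)/(5*(L + V)) (C(L, V) = -(L + 20)/(5*(V + L)) = -(20 + L)/(5*(L + V)))
b = -14321317720 (b = -40195*356296 = -14321317720)
b/a(C(-8, -40)) + (480114 - 1*(-380741))/(-3329058) = -14321317720/646 + (480114 - 1*(-380741))/(-3329058) = -14321317720*1/646 + (480114 + 380741)*(-1/3329058) = -7160658860/323 + 860855*(-1/3329058) = -7160658860/323 - 860855/3329058 = -23838248941210045/1075285734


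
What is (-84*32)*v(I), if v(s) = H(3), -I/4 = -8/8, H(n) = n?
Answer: -8064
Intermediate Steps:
I = 4 (I = -(-32)/8 = -4*(-1) = 4)
v(s) = 3
(-84*32)*v(I) = -84*32*3 = -2688*3 = -8064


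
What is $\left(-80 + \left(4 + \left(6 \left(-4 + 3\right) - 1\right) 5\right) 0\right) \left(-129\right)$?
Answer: $10320$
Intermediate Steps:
$\left(-80 + \left(4 + \left(6 \left(-4 + 3\right) - 1\right) 5\right) 0\right) \left(-129\right) = \left(-80 + \left(4 + \left(6 \left(-1\right) - 1\right) 5\right) 0\right) \left(-129\right) = \left(-80 + \left(4 + \left(-6 - 1\right) 5\right) 0\right) \left(-129\right) = \left(-80 + \left(4 - 35\right) 0\right) \left(-129\right) = \left(-80 - 0\right) \left(-129\right) = \left(-80 + 0\right) \left(-129\right) = \left(-80\right) \left(-129\right) = 10320$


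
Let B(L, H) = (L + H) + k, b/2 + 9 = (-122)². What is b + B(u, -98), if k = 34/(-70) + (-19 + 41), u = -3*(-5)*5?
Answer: 1041198/35 ≈ 29749.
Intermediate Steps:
b = 29750 (b = -18 + 2*(-122)² = -18 + 2*14884 = -18 + 29768 = 29750)
u = 75 (u = 15*5 = 75)
k = 753/35 (k = 34*(-1/70) + 22 = -17/35 + 22 = 753/35 ≈ 21.514)
B(L, H) = 753/35 + H + L (B(L, H) = (L + H) + 753/35 = (H + L) + 753/35 = 753/35 + H + L)
b + B(u, -98) = 29750 + (753/35 - 98 + 75) = 29750 - 52/35 = 1041198/35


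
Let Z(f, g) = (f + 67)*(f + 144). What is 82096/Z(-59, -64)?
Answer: 10262/85 ≈ 120.73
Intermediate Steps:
Z(f, g) = (67 + f)*(144 + f)
82096/Z(-59, -64) = 82096/(9648 + (-59)² + 211*(-59)) = 82096/(9648 + 3481 - 12449) = 82096/680 = 82096*(1/680) = 10262/85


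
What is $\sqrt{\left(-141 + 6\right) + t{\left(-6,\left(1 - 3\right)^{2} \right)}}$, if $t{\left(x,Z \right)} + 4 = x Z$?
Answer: $i \sqrt{163} \approx 12.767 i$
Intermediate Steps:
$t{\left(x,Z \right)} = -4 + Z x$ ($t{\left(x,Z \right)} = -4 + x Z = -4 + Z x$)
$\sqrt{\left(-141 + 6\right) + t{\left(-6,\left(1 - 3\right)^{2} \right)}} = \sqrt{\left(-141 + 6\right) + \left(-4 + \left(1 - 3\right)^{2} \left(-6\right)\right)} = \sqrt{-135 + \left(-4 + \left(-2\right)^{2} \left(-6\right)\right)} = \sqrt{-135 + \left(-4 + 4 \left(-6\right)\right)} = \sqrt{-135 - 28} = \sqrt{-163} = i \sqrt{163}$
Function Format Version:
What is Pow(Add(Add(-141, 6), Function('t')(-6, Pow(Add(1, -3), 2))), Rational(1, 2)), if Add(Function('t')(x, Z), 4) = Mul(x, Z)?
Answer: Mul(I, Pow(163, Rational(1, 2))) ≈ Mul(12.767, I)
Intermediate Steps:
Function('t')(x, Z) = Add(-4, Mul(Z, x)) (Function('t')(x, Z) = Add(-4, Mul(x, Z)) = Add(-4, Mul(Z, x)))
Pow(Add(Add(-141, 6), Function('t')(-6, Pow(Add(1, -3), 2))), Rational(1, 2)) = Pow(Add(Add(-141, 6), Add(-4, Mul(Pow(Add(1, -3), 2), -6))), Rational(1, 2)) = Pow(Add(-135, Add(-4, Mul(Pow(-2, 2), -6))), Rational(1, 2)) = Pow(Add(-135, Add(-4, Mul(4, -6))), Rational(1, 2)) = Pow(Add(-135, Add(-4, -24)), Rational(1, 2)) = Pow(Add(-135, -28), Rational(1, 2)) = Pow(-163, Rational(1, 2)) = Mul(I, Pow(163, Rational(1, 2)))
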